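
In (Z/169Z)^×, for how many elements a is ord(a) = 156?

48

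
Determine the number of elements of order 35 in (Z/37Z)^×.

0

φ(37) = 37 − 1 = 36 = 2^2 · 3^2.
(Z/37Z)^× is cyclic (|G| = 36); a cyclic group of order m has exactly φ(d) elements of each order d | m, and none otherwise.
Since 35 ∤ 36, the count is 0.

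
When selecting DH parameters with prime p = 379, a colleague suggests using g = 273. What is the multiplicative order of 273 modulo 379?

Since 273 ∈ (Z/379Z)^×, its order divides φ(379) = 379 − 1 = 378 = 2 · 3^3 · 7.
Divisors of 378: 1, 2, 3, 6, 7, 9, 14, 18, 21, 27, 42, 54, 63, 126, 189, 378.
Check 273^d mod 379 for each divisor in increasing order:
273^1 ≡ 273
273^2 ≡ 245
273^3 ≡ 181
273^6 ≡ 167
273^7 ≡ 111
273^9 ≡ 286
273^14 ≡ 193
273^18 ≡ 311
273^21 ≡ 199
273^27 ≡ 260
273^42 ≡ 185
273^54 ≡ 138
273^63 ≡ 52
273^126 ≡ 51
273^189 ≡ 378
273^378 ≡ 1
Hence ord(273) = 378.

378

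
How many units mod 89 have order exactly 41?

0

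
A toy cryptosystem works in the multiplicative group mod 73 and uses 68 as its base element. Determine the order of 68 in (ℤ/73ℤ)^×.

72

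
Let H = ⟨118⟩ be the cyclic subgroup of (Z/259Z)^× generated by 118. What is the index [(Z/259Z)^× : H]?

12

By Lagrange's theorem, ord_259(118) divides φ(259) = φ(7·37) = (7−1)·(37−1) = 6·36 = 216 = 2^3 · 3^3.
Divisors of 216: 1, 2, 3, 4, 6, 8, 9, 12, 18, 24, 27, 36, 54, 72, 108, 216.
Check 118^d mod 259 for each divisor in increasing order:
118^1 ≡ 118 (mod 259)
118^2 ≡ 197 (mod 259)
118^3 ≡ 195 (mod 259)
118^4 ≡ 218 (mod 259)
118^6 ≡ 211 (mod 259)
118^8 ≡ 127 (mod 259)
118^9 ≡ 223 (mod 259)
118^12 ≡ 232 (mod 259)
118^18 ≡ 1 (mod 259) ✓
So ord_259(118) = 18, hence |⟨118⟩| = 18.
Index = |(Z/259Z)^×| / |⟨118⟩| = 216 / 18 = 12.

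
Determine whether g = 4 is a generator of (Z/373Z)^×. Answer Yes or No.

No

φ(373) = 373 − 1 = 372 = 2^2 · 3 · 31.
4 is a primitive root mod 373 iff 4^(φ(373)/q) ≢ 1 for every prime q | φ(373), i.e. q ∈ {2, 3, 31}.
4^186 ≡ 1 (mod 373)  [q = 2: ≡ 1 ✗]
4^124 ≡ 88 (mod 373)  [q = 3: ≢ 1 ✓]
4^12 ≡ 49 (mod 373)  [q = 31: ≢ 1 ✓]
The check at q = 2 fails, so 4 generates a proper subgroup.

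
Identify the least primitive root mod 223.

3

φ(223) = 223 − 1 = 222 = 2 · 3 · 37.
g is a primitive root iff g^(222/q) ≢ 1 (mod 223) for each prime q ∈ {2, 3, 37}.
g = 2: 2^111 ≡ 1 — hits 1, so not a primitive root.
g = 3: 3^111 ≡ 222; 3^74 ≡ 183; 3^6 ≡ 60 — none is 1, so 3 is a primitive root.
Hence the least primitive root of 223 is 3.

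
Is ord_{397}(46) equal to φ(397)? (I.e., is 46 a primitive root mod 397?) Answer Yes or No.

φ(397) = 397 − 1 = 396 = 2^2 · 3^2 · 11.
An element g generates (Z/397Z)^× iff g^(396/q) ≢ 1 (mod 397) for each prime q ∈ {2, 3, 11}.
46^198 ≡ 396 (mod 397)  [q = 2: ≢ 1 ✓]
46^132 ≡ 34 (mod 397)  [q = 3: ≢ 1 ✓]
46^36 ≡ 31 (mod 397)  [q = 11: ≢ 1 ✓]
All checks pass, so 46 has order 396 and is a primitive root modulo 397.

Yes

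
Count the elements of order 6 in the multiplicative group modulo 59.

φ(59) = 59 − 1 = 58 = 2 · 29.
In a cyclic group of order 58, there are φ(d) elements of order d for each divisor d of 58, and zero for non-divisors.
Here 58 is not a multiple of 6, so there are no elements of order 6.

0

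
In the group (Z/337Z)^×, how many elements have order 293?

0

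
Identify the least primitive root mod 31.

φ(31) = 31 − 1 = 30 = 2 · 3 · 5.
g is a primitive root iff g^(30/q) ≢ 1 (mod 31) for each prime q ∈ {2, 3, 5}.
g = 2: 2^15 ≡ 1 — hits 1, so not a primitive root.
g = 3: 3^15 ≡ 30; 3^10 ≡ 25; 3^6 ≡ 16 — none is 1, so 3 is a primitive root.
So 3 is the smallest generator of (Z/31Z)^×.

3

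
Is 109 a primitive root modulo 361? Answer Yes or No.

φ(361) = φ(19^2) = 19·(19−1) = 342 = 2 · 3^2 · 19.
It suffices to check that the order of 109 is not a proper divisor of 342: compute 109^(342/q) for q ∈ {2, 3, 19}.
109^171 ≡ 360 (mod 361)  [q = 2: ≢ 1 ✓]
109^114 ≡ 292 (mod 361)  [q = 3: ≢ 1 ✓]
109^18 ≡ 324 (mod 361)  [q = 19: ≢ 1 ✓]
All checks pass, so 109 has order 342 and is a primitive root modulo 361.

Yes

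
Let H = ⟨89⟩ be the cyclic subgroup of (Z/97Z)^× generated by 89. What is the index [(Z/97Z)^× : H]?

6

The order of 89 must divide φ(97) = 97 − 1 = 96 = 2^5 · 3.
Divisors of 96: 1, 2, 3, 4, 6, 8, 12, 16, 24, 32, 48, 96.
Test each divisor d:
89^1 ≡ 89
89^2 ≡ 64
89^3 ≡ 70
89^4 ≡ 22
89^6 ≡ 50
89^8 ≡ 96
89^12 ≡ 75
89^16 ≡ 1
So ord_97(89) = 16, hence |⟨89⟩| = 16.
The index is φ(97) / ord(89) = 96 / 16 = 6.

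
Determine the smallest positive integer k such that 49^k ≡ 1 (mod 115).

22

Since 49 ∈ (Z/115Z)^×, its order divides φ(115) = φ(5·23) = (5−1)·(23−1) = 4·22 = 88 = 2^3 · 11.
Divisors of 88: 1, 2, 4, 8, 11, 22, 44, 88.
Evaluate successive powers at the divisors of 88:
49^1 ≡ 49 (mod 115)
49^2 ≡ 101 (mod 115)
49^4 ≡ 81 (mod 115)
49^8 ≡ 6 (mod 115)
49^11 ≡ 24 (mod 115)
49^22 ≡ 1 (mod 115) ✓
Therefore the multiplicative order of 49 modulo 115 is 22.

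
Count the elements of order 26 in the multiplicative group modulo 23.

0

φ(23) = 23 − 1 = 22 = 2 · 11.
(Z/23Z)^× is cyclic (|G| = 22); a cyclic group of order m has exactly φ(d) elements of each order d | m, and none otherwise.
Here 22 is not a multiple of 26, so there are no elements of order 26.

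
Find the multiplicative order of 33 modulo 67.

By Lagrange's theorem, ord_67(33) divides φ(67) = 67 − 1 = 66 = 2 · 3 · 11.
Divisors of 66: 1, 2, 3, 6, 11, 22, 33, 66.
Test each divisor d:
33^1 ≡ 33 (mod 67)
33^2 ≡ 17 (mod 67)
33^3 ≡ 25 (mod 67)
33^6 ≡ 22 (mod 67)
33^11 ≡ 37 (mod 67)
33^22 ≡ 29 (mod 67)
33^33 ≡ 1 (mod 67) ✓
Therefore the multiplicative order of 33 modulo 67 is 33.

33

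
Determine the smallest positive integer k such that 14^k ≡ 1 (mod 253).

ord(14) | φ(253) = φ(11·23) = (11−1)·(23−1) = 10·22 = 220 = 2^2 · 5 · 11.
Divisors of 220: 1, 2, 4, 5, 10, 11, 20, 22, 44, 55, 110, 220.
Test each divisor d:
14^1 ≡ 14
14^2 ≡ 196
14^4 ≡ 213
14^5 ≡ 199
14^10 ≡ 133
14^11 ≡ 91
14^20 ≡ 232
14^22 ≡ 185
14^44 ≡ 70
14^55 ≡ 45
14^110 ≡ 1
Therefore the multiplicative order of 14 modulo 253 is 110.

110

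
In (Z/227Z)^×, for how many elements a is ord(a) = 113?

φ(227) = 227 − 1 = 226 = 2 · 113.
Since (Z/227Z)^× is cyclic of order 226, the number of elements of order d is φ(d) when d | 226 and 0 otherwise.
113 | 226, and φ(113) = 113 − 1 = 112.

112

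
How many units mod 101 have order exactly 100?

40

φ(101) = 101 − 1 = 100 = 2^2 · 5^2.
(Z/101Z)^× is cyclic (|G| = 100); a cyclic group of order m has exactly φ(d) elements of each order d | m, and none otherwise.
100 = 2^2 · 5^2 divides 100, and φ(100) = 40.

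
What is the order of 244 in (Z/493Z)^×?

By Lagrange's theorem, ord_493(244) divides φ(493) = φ(17·29) = (17−1)·(29−1) = 16·28 = 448 = 2^6 · 7.
Divisors of 448: 1, 2, 4, 7, 8, 14, 16, 28, 32, 56, 64, 112, 224, 448.
Evaluate successive powers at the divisors of 448:
244^1 ≡ 244 (mod 493)
244^2 ≡ 376 (mod 493)
244^4 ≡ 378 (mod 493)
244^7 ≡ 133 (mod 493)
244^8 ≡ 407 (mod 493)
244^14 ≡ 434 (mod 493)
244^16 ≡ 1 (mod 493) ✓
The smallest such exponent is 16, so the order of 244 is 16.

16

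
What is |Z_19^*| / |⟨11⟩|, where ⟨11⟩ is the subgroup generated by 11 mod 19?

By Lagrange's theorem, ord_19(11) divides φ(19) = 19 − 1 = 18 = 2 · 3^2.
Divisors of 18: 1, 2, 3, 6, 9, 18.
Test each divisor d:
11^1 ≡ 11
11^2 ≡ 7
11^3 ≡ 1
Thus |⟨11⟩| = ord(11) = 3.
The index is φ(19) / ord(11) = 18 / 3 = 6.

6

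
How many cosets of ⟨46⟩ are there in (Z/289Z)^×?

By Lagrange's theorem, ord_289(46) divides φ(289) = φ(17^2) = 17·(17−1) = 272 = 2^4 · 17.
Divisors of 272: 1, 2, 4, 8, 16, 17, 34, 68, 136, 272.
Compute 46^d (mod 289) for the divisors d until we hit 1:
46^1 ≡ 46
46^2 ≡ 93
46^4 ≡ 268
46^8 ≡ 152
46^16 ≡ 273
46^17 ≡ 131
46^34 ≡ 110
46^68 ≡ 251
46^136 ≡ 288
46^272 ≡ 1
The order of 46 is 272, so the subgroup it generates has 272 elements.
[(Z/289Z)^× : ⟨46⟩] = 272/272 = 1.

1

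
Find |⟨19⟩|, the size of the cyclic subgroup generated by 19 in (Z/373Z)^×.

124

By Lagrange's theorem, ord_373(19) divides φ(373) = 373 − 1 = 372 = 2^2 · 3 · 31.
Divisors of 372: 1, 2, 3, 4, 6, 12, 31, 62, 93, 124, 186, 372.
Compute 19^d (mod 373) for the divisors d until we hit 1:
19^1 ≡ 19
19^2 ≡ 361
19^3 ≡ 145
19^4 ≡ 144
19^6 ≡ 137
19^12 ≡ 119
19^31 ≡ 104
19^62 ≡ 372
19^93 ≡ 269
19^124 ≡ 1
Therefore the multiplicative order of 19 modulo 373 is 124.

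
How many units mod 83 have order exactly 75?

0

φ(83) = 83 − 1 = 82 = 2 · 41.
In a cyclic group of order 82, there are φ(d) elements of order d for each divisor d of 82, and zero for non-divisors.
Since 75 ∤ 82, the count is 0.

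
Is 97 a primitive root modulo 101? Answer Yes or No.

φ(101) = 101 − 1 = 100 = 2^2 · 5^2.
Test 97^(100/q) mod 101 for each prime factor q of 100:
97^50 ≡ 1 (mod 101)  [q = 2: ≡ 1 ✗]
97^20 ≡ 36 (mod 101)  [q = 5: ≢ 1 ✓]
The check at q = 2 fails, so 97 generates a proper subgroup.

No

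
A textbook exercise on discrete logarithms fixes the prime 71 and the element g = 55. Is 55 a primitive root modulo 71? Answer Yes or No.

φ(71) = 71 − 1 = 70 = 2 · 5 · 7.
Test 55^(70/q) mod 71 for each prime factor q of 70:
55^35 ≡ 70 (mod 71)  [q = 2: ≢ 1 ✓]
55^14 ≡ 25 (mod 71)  [q = 5: ≢ 1 ✓]
55^10 ≡ 32 (mod 71)  [q = 7: ≢ 1 ✓]
All checks pass, so 55 has order 70 and is a primitive root modulo 71.

Yes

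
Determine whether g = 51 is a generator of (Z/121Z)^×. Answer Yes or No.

Yes

φ(121) = φ(11^2) = 11·(11−1) = 110 = 2 · 5 · 11.
An element g generates (Z/121Z)^× iff g^(110/q) ≢ 1 (mod 121) for each prime q ∈ {2, 5, 11}.
51^55 ≡ 120 (mod 121)  [q = 2: ≢ 1 ✓]
51^22 ≡ 27 (mod 121)  [q = 5: ≢ 1 ✓]
51^10 ≡ 34 (mod 121)  [q = 11: ≢ 1 ✓]
All checks pass, so 51 has order 110 and is a primitive root modulo 121.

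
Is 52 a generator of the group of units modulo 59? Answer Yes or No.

φ(59) = 59 − 1 = 58 = 2 · 29.
Test 52^(58/q) mod 59 for each prime factor q of 58:
52^29 ≡ 58 (mod 59)  [q = 2: ≢ 1 ✓]
52^2 ≡ 49 (mod 59)  [q = 29: ≢ 1 ✓]
Every test exponent gives a nontrivial residue, hence 52 generates the full group.

Yes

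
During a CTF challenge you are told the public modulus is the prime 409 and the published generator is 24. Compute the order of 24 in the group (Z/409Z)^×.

The order of 24 must divide φ(409) = 409 − 1 = 408 = 2^3 · 3 · 17.
Divisors of 408: 1, 2, 3, 4, 6, 8, 12, 17, 24, 34, 51, 68, 102, 136, 204, 408.
Compute 24^d (mod 409) for the divisors d until we hit 1:
24^1 ≡ 24 (mod 409)
24^2 ≡ 167 (mod 409)
24^3 ≡ 327 (mod 409)
24^4 ≡ 77 (mod 409)
24^6 ≡ 180 (mod 409)
24^8 ≡ 203 (mod 409)
24^12 ≡ 89 (mod 409)
24^17 ≡ 54 (mod 409)
24^24 ≡ 150 (mod 409)
24^34 ≡ 53 (mod 409)
24^51 ≡ 408 (mod 409)
24^68 ≡ 355 (mod 409)
24^102 ≡ 1 (mod 409) ✓
Therefore the multiplicative order of 24 modulo 409 is 102.

102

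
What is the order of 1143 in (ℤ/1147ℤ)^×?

The order of 1143 must divide φ(1147) = φ(31·37) = (31−1)·(37−1) = 30·36 = 1080 = 2^3 · 3^3 · 5.
Divisors of 1080: 1, 2, 3, 4, 5, 6, 8, 9, 10, 12, 15, 18, 20, 24, 27, 30, 36, 40, 45, 54, 60, 72, 90, 108, 120, 135, 180, 216, 270, 360, 540, 1080.
Check 1143^d mod 1147 for each divisor in increasing order:
1143^1 ≡ 1143 (mod 1147)
1143^2 ≡ 16 (mod 1147)
1143^3 ≡ 1083 (mod 1147)
1143^4 ≡ 256 (mod 1147)
1143^5 ≡ 123 (mod 1147)
1143^6 ≡ 655 (mod 1147)
1143^8 ≡ 157 (mod 1147)
1143^9 ≡ 519 (mod 1147)
1143^10 ≡ 218 (mod 1147)
1143^12 ≡ 47 (mod 1147)
1143^15 ≡ 433 (mod 1147)
1143^18 ≡ 963 (mod 1147)
1143^20 ≡ 497 (mod 1147)
1143^24 ≡ 1062 (mod 1147)
1143^27 ≡ 852 (mod 1147)
1143^30 ≡ 528 (mod 1147)
1143^36 ≡ 593 (mod 1147)
1143^40 ≡ 404 (mod 1147)
1143^45 ≡ 371 (mod 1147)
1143^54 ≡ 1000 (mod 1147)
1143^60 ≡ 63 (mod 1147)
1143^72 ≡ 667 (mod 1147)
1143^90 ≡ 1 (mod 1147) ✓
The smallest such exponent is 90, so the order of 1143 is 90.

90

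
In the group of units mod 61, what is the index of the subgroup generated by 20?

12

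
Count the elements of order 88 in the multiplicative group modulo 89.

40

φ(89) = 89 − 1 = 88 = 2^3 · 11.
(Z/89Z)^× is cyclic (|G| = 88); a cyclic group of order m has exactly φ(d) elements of each order d | m, and none otherwise.
88 = 2^3 · 11 divides 88, and φ(88) = 40.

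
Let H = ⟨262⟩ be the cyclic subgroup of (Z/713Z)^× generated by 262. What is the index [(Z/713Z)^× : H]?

4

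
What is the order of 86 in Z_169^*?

By Lagrange's theorem, ord_169(86) divides φ(169) = φ(13^2) = 13·(13−1) = 156 = 2^2 · 3 · 13.
Divisors of 156: 1, 2, 3, 4, 6, 12, 13, 26, 39, 52, 78, 156.
Test each divisor d:
86^1 ≡ 86
86^2 ≡ 129
86^3 ≡ 109
86^4 ≡ 79
86^6 ≡ 51
86^12 ≡ 66
86^13 ≡ 99
86^26 ≡ 168
86^39 ≡ 70
86^52 ≡ 1
So ord_169(86) = 52.

52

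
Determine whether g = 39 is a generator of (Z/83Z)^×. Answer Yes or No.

φ(83) = 83 − 1 = 82 = 2 · 41.
39 is a primitive root mod 83 iff 39^(φ(83)/q) ≢ 1 for every prime q | φ(83), i.e. q ∈ {2, 41}.
39^41 ≡ 82 (mod 83)  [q = 2: ≢ 1 ✓]
39^2 ≡ 27 (mod 83)  [q = 41: ≢ 1 ✓]
None equal 1, so ord_83(39) = 82: 39 is a primitive root.

Yes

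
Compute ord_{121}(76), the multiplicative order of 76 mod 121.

22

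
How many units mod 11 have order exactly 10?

φ(11) = 11 − 1 = 10 = 2 · 5.
In a cyclic group of order 10, there are φ(d) elements of order d for each divisor d of 10, and zero for non-divisors.
10 = 2 · 5 divides 10, and φ(10) = 4.

4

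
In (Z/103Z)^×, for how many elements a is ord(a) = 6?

2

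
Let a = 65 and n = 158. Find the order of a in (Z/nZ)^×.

ord(65) | φ(158) = φ(2)·φ(79) = 1·78 = 78 = 2 · 3 · 13.
Divisors of 78: 1, 2, 3, 6, 13, 26, 39, 78.
Evaluate successive powers at the divisors of 78:
65^1 ≡ 65
65^2 ≡ 117
65^3 ≡ 21
65^6 ≡ 125
65^13 ≡ 1
Therefore the multiplicative order of 65 modulo 158 is 13.

13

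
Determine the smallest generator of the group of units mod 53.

2

φ(53) = 53 − 1 = 52 = 2^2 · 13.
g is a primitive root iff g^(52/q) ≢ 1 (mod 53) for each prime q ∈ {2, 13}.
g = 2: 2^26 ≡ 52; 2^4 ≡ 16 — none is 1, so 2 is a primitive root.
Hence the least primitive root of 53 is 2.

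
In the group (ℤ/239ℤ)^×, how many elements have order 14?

φ(239) = 239 − 1 = 238 = 2 · 7 · 17.
Since (Z/239Z)^× is cyclic of order 238, the number of elements of order d is φ(d) when d | 238 and 0 otherwise.
14 = 2 · 7 divides 238, and φ(14) = 6.

6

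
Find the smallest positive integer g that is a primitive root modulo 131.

2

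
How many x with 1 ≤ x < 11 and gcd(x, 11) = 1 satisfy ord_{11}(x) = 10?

4

φ(11) = 11 − 1 = 10 = 2 · 5.
Since (Z/11Z)^× is cyclic of order 10, the number of elements of order d is φ(d) when d | 10 and 0 otherwise.
10 = 2 · 5 divides 10, and φ(10) = 4.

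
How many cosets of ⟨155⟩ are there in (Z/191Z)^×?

5

ord(155) | φ(191) = 191 − 1 = 190 = 2 · 5 · 19.
Divisors of 190: 1, 2, 5, 10, 19, 38, 95, 190.
Check 155^d mod 191 for each divisor in increasing order:
155^1 ≡ 155 (mod 191)
155^2 ≡ 150 (mod 191)
155^5 ≡ 31 (mod 191)
155^10 ≡ 6 (mod 191)
155^19 ≡ 190 (mod 191)
155^38 ≡ 1 (mod 191) ✓
Thus |⟨155⟩| = ord(155) = 38.
Index = |(Z/191Z)^×| / |⟨155⟩| = 190 / 38 = 5.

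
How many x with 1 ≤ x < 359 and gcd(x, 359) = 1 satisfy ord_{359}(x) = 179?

178

φ(359) = 359 − 1 = 358 = 2 · 179.
Since (Z/359Z)^× is cyclic of order 358, the number of elements of order d is φ(d) when d | 358 and 0 otherwise.
179 | 358, and φ(179) = 179 − 1 = 178.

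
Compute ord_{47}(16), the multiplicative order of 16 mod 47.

23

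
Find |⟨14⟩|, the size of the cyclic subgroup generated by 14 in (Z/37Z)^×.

12

The order of 14 must divide φ(37) = 37 − 1 = 36 = 2^2 · 3^2.
Divisors of 36: 1, 2, 3, 4, 6, 9, 12, 18, 36.
Evaluate successive powers at the divisors of 36:
14^1 ≡ 14 (mod 37)
14^2 ≡ 11 (mod 37)
14^3 ≡ 6 (mod 37)
14^4 ≡ 10 (mod 37)
14^6 ≡ 36 (mod 37)
14^9 ≡ 31 (mod 37)
14^12 ≡ 1 (mod 37) ✓
The smallest such exponent is 12, so the order of 14 is 12.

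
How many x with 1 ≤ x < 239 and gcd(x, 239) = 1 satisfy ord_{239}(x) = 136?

0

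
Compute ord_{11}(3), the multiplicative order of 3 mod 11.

5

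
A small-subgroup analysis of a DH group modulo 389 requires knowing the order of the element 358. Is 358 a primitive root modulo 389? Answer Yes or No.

Yes

φ(389) = 389 − 1 = 388 = 2^2 · 97.
Test 358^(388/q) mod 389 for each prime factor q of 388:
358^194 ≡ 388 (mod 389)  [q = 2: ≢ 1 ✓]
358^4 ≡ 35 (mod 389)  [q = 97: ≢ 1 ✓]
All checks pass, so 358 has order 388 and is a primitive root modulo 389.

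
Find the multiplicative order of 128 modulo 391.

88

ord(128) | φ(391) = φ(17·23) = (17−1)·(23−1) = 16·22 = 352 = 2^5 · 11.
Divisors of 352: 1, 2, 4, 8, 11, 16, 22, 32, 44, 88, 176, 352.
Evaluate successive powers at the divisors of 352:
128^1 ≡ 128 (mod 391)
128^2 ≡ 353 (mod 391)
128^4 ≡ 271 (mod 391)
128^8 ≡ 324 (mod 391)
128^11 ≡ 185 (mod 391)
128^16 ≡ 188 (mod 391)
128^22 ≡ 208 (mod 391)
128^32 ≡ 154 (mod 391)
128^44 ≡ 254 (mod 391)
128^88 ≡ 1 (mod 391) ✓
Therefore the multiplicative order of 128 modulo 391 is 88.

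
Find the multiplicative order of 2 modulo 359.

179

The order of 2 must divide φ(359) = 359 − 1 = 358 = 2 · 179.
Divisors of 358: 1, 2, 179, 358.
Check 2^d mod 359 for each divisor in increasing order:
2^1 ≡ 2 (mod 359)
2^2 ≡ 4 (mod 359)
2^179 ≡ 1 (mod 359) ✓
So ord_359(2) = 179.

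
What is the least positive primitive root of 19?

2

φ(19) = 19 − 1 = 18 = 2 · 3^2.
g is a primitive root iff g^(18/q) ≢ 1 (mod 19) for each prime q ∈ {2, 3}.
g = 2: 2^9 ≡ 18; 2^6 ≡ 7 — none is 1, so 2 is a primitive root.
The smallest primitive root modulo 19 is 2.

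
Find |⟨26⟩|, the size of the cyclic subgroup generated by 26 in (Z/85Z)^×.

By Lagrange's theorem, ord_85(26) divides φ(85) = φ(5·17) = (5−1)·(17−1) = 4·16 = 64 = 2^6.
Divisors of 64: 1, 2, 4, 8, 16, 32, 64.
Check 26^d mod 85 for each divisor in increasing order:
26^1 ≡ 26 (mod 85)
26^2 ≡ 81 (mod 85)
26^4 ≡ 16 (mod 85)
26^8 ≡ 1 (mod 85) ✓
The smallest such exponent is 8, so the order of 26 is 8.

8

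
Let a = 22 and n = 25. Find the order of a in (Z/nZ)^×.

By Lagrange's theorem, ord_25(22) divides φ(25) = φ(5^2) = 5·(5−1) = 20 = 2^2 · 5.
Divisors of 20: 1, 2, 4, 5, 10, 20.
Check 22^d mod 25 for each divisor in increasing order:
22^1 ≡ 22 (mod 25)
22^2 ≡ 9 (mod 25)
22^4 ≡ 6 (mod 25)
22^5 ≡ 7 (mod 25)
22^10 ≡ 24 (mod 25)
22^20 ≡ 1 (mod 25) ✓
So ord_25(22) = 20.

20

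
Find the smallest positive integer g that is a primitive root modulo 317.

2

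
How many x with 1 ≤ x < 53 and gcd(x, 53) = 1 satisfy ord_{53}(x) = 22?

0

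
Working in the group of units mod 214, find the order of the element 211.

106

By Lagrange's theorem, ord_214(211) divides φ(214) = φ(2)·φ(107) = 1·106 = 106 = 2 · 53.
Divisors of 106: 1, 2, 53, 106.
Compute 211^d (mod 214) for the divisors d until we hit 1:
211^1 ≡ 211 (mod 214)
211^2 ≡ 9 (mod 214)
211^53 ≡ 213 (mod 214)
211^106 ≡ 1 (mod 214) ✓
The smallest such exponent is 106, so the order of 211 is 106.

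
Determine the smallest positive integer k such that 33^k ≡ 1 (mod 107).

53

The order of 33 must divide φ(107) = 107 − 1 = 106 = 2 · 53.
Divisors of 106: 1, 2, 53, 106.
Check 33^d mod 107 for each divisor in increasing order:
33^1 ≡ 33
33^2 ≡ 19
33^53 ≡ 1
So ord_107(33) = 53.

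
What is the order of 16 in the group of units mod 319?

ord(16) | φ(319) = φ(11·29) = (11−1)·(29−1) = 10·28 = 280 = 2^3 · 5 · 7.
Divisors of 280: 1, 2, 4, 5, 7, 8, 10, 14, 20, 28, 35, 40, 56, 70, 140, 280.
Evaluate successive powers at the divisors of 280:
16^1 ≡ 16 (mod 319)
16^2 ≡ 256 (mod 319)
16^4 ≡ 141 (mod 319)
16^5 ≡ 23 (mod 319)
16^7 ≡ 146 (mod 319)
16^8 ≡ 103 (mod 319)
16^10 ≡ 210 (mod 319)
16^14 ≡ 262 (mod 319)
16^20 ≡ 78 (mod 319)
16^28 ≡ 59 (mod 319)
16^35 ≡ 1 (mod 319) ✓
Hence ord(16) = 35.

35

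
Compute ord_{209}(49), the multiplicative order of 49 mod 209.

The order of 49 must divide φ(209) = φ(11·19) = (11−1)·(19−1) = 10·18 = 180 = 2^2 · 3^2 · 5.
Divisors of 180: 1, 2, 3, 4, 5, 6, 9, 10, 12, 15, 18, 20, 30, 36, 45, 60, 90, 180.
Check 49^d mod 209 for each divisor in increasing order:
49^1 ≡ 49
49^2 ≡ 102
49^3 ≡ 191
49^4 ≡ 163
49^5 ≡ 45
49^6 ≡ 115
49^9 ≡ 20
49^10 ≡ 144
49^12 ≡ 58
49^15 ≡ 1
The smallest such exponent is 15, so the order of 49 is 15.

15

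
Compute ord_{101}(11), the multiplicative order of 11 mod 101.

The order of 11 must divide φ(101) = 101 − 1 = 100 = 2^2 · 5^2.
Divisors of 100: 1, 2, 4, 5, 10, 20, 25, 50, 100.
Evaluate successive powers at the divisors of 100:
11^1 ≡ 11 (mod 101)
11^2 ≡ 20 (mod 101)
11^4 ≡ 97 (mod 101)
11^5 ≡ 57 (mod 101)
11^10 ≡ 17 (mod 101)
11^20 ≡ 87 (mod 101)
11^25 ≡ 10 (mod 101)
11^50 ≡ 100 (mod 101)
11^100 ≡ 1 (mod 101) ✓
Therefore the multiplicative order of 11 modulo 101 is 100.

100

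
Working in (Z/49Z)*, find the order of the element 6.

By Lagrange's theorem, ord_49(6) divides φ(49) = φ(7^2) = 7·(7−1) = 42 = 2 · 3 · 7.
Divisors of 42: 1, 2, 3, 6, 7, 14, 21, 42.
Test each divisor d:
6^1 ≡ 6
6^2 ≡ 36
6^3 ≡ 20
6^6 ≡ 8
6^7 ≡ 48
6^14 ≡ 1
The smallest such exponent is 14, so the order of 6 is 14.

14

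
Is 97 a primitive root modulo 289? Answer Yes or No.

φ(289) = φ(17^2) = 17·(17−1) = 272 = 2^4 · 17.
97 is a primitive root mod 289 iff 97^(φ(289)/q) ≢ 1 for every prime q | φ(289), i.e. q ∈ {2, 17}.
97^136 ≡ 288 (mod 289)  [q = 2: ≢ 1 ✓]
97^16 ≡ 52 (mod 289)  [q = 17: ≢ 1 ✓]
All checks pass, so 97 has order 272 and is a primitive root modulo 289.

Yes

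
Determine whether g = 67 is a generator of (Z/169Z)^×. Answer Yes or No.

φ(169) = φ(13^2) = 13·(13−1) = 156 = 2^2 · 3 · 13.
It suffices to check that the order of 67 is not a proper divisor of 156: compute 67^(156/q) for q ∈ {2, 3, 13}.
67^78 ≡ 168 (mod 169)  [q = 2: ≢ 1 ✓]
67^52 ≡ 146 (mod 169)  [q = 3: ≢ 1 ✓]
67^12 ≡ 92 (mod 169)  [q = 13: ≢ 1 ✓]
Every test exponent gives a nontrivial residue, hence 67 generates the full group.

Yes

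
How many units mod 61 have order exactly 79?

φ(61) = 61 − 1 = 60 = 2^2 · 3 · 5.
In a cyclic group of order 60, there are φ(d) elements of order d for each divisor d of 60, and zero for non-divisors.
79 does not divide 60, so no element of (Z/61Z)^× has order 79.

0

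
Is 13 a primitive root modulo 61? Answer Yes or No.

φ(61) = 61 − 1 = 60 = 2^2 · 3 · 5.
Test 13^(60/q) mod 61 for each prime factor q of 60:
13^30 ≡ 1 (mod 61)  [q = 2: ≡ 1 ✗]
13^20 ≡ 47 (mod 61)  [q = 3: ≢ 1 ✓]
13^12 ≡ 1 (mod 61)  [q = 5: ≡ 1 ✗]
The check at q = 2 fails, so 13 generates a proper subgroup.

No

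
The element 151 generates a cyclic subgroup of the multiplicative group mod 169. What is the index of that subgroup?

3

ord(151) | φ(169) = φ(13^2) = 13·(13−1) = 156 = 2^2 · 3 · 13.
Divisors of 156: 1, 2, 3, 4, 6, 12, 13, 26, 39, 52, 78, 156.
Check 151^d mod 169 for each divisor in increasing order:
151^1 ≡ 151 (mod 169)
151^2 ≡ 155 (mod 169)
151^3 ≡ 83 (mod 169)
151^4 ≡ 27 (mod 169)
151^6 ≡ 129 (mod 169)
151^12 ≡ 79 (mod 169)
151^13 ≡ 99 (mod 169)
151^26 ≡ 168 (mod 169)
151^39 ≡ 70 (mod 169)
151^52 ≡ 1 (mod 169) ✓
So ord_169(151) = 52, hence |⟨151⟩| = 52.
Index = |(Z/169Z)^×| / |⟨151⟩| = 156 / 52 = 3.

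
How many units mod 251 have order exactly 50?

20

φ(251) = 251 − 1 = 250 = 2 · 5^3.
(Z/251Z)^× is cyclic (|G| = 250); a cyclic group of order m has exactly φ(d) elements of each order d | m, and none otherwise.
50 = 2 · 5^2 divides 250, and φ(50) = 20.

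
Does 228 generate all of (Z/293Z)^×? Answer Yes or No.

No

φ(293) = 293 − 1 = 292 = 2^2 · 73.
228 is a primitive root mod 293 iff 228^(φ(293)/q) ≢ 1 for every prime q | φ(293), i.e. q ∈ {2, 73}.
228^146 ≡ 1 (mod 293)  [q = 2: ≡ 1 ✗]
228^4 ≡ 186 (mod 293)  [q = 73: ≢ 1 ✓]
Since 228^146 ≡ 1, the order of 228 divides 146 < 292, so 228 is not a primitive root.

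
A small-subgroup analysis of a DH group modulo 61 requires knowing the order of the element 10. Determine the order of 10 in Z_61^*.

ord(10) | φ(61) = 61 − 1 = 60 = 2^2 · 3 · 5.
Divisors of 60: 1, 2, 3, 4, 5, 6, 10, 12, 15, 20, 30, 60.
Compute 10^d (mod 61) for the divisors d until we hit 1:
10^1 ≡ 10
10^2 ≡ 39
10^3 ≡ 24
10^4 ≡ 57
10^5 ≡ 21
10^6 ≡ 27
10^10 ≡ 14
10^12 ≡ 58
10^15 ≡ 50
10^20 ≡ 13
10^30 ≡ 60
10^60 ≡ 1
Hence ord(10) = 60.

60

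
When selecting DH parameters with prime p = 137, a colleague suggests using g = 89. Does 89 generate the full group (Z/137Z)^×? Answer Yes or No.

φ(137) = 137 − 1 = 136 = 2^3 · 17.
89 is a primitive root mod 137 iff 89^(φ(137)/q) ≢ 1 for every prime q | φ(137), i.e. q ∈ {2, 17}.
89^68 ≡ 136 (mod 137)  [q = 2: ≢ 1 ✓]
89^8 ≡ 38 (mod 137)  [q = 17: ≢ 1 ✓]
Every test exponent gives a nontrivial residue, hence 89 generates the full group.

Yes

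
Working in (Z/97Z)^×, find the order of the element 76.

Since 76 ∈ (Z/97Z)^×, its order divides φ(97) = 97 − 1 = 96 = 2^5 · 3.
Divisors of 96: 1, 2, 3, 4, 6, 8, 12, 16, 24, 32, 48, 96.
Check 76^d mod 97 for each divisor in increasing order:
76^1 ≡ 76
76^2 ≡ 53
76^3 ≡ 51
76^4 ≡ 93
76^6 ≡ 79
76^8 ≡ 16
76^12 ≡ 33
76^16 ≡ 62
76^24 ≡ 22
76^32 ≡ 61
76^48 ≡ 96
76^96 ≡ 1
Therefore the multiplicative order of 76 modulo 97 is 96.

96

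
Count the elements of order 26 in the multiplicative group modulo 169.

φ(169) = φ(13^2) = 13·(13−1) = 156 = 2^2 · 3 · 13.
Since (Z/169Z)^× is cyclic of order 156, the number of elements of order d is φ(d) when d | 156 and 0 otherwise.
26 = 2 · 13 divides 156, and φ(26) = 12.

12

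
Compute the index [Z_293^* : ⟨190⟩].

ord(190) | φ(293) = 293 − 1 = 292 = 2^2 · 73.
Divisors of 292: 1, 2, 4, 73, 146, 292.
Check 190^d mod 293 for each divisor in increasing order:
190^1 ≡ 190 (mod 293)
190^2 ≡ 61 (mod 293)
190^4 ≡ 205 (mod 293)
190^73 ≡ 138 (mod 293)
190^146 ≡ 292 (mod 293)
190^292 ≡ 1 (mod 293) ✓
The order of 190 is 292, so the subgroup it generates has 292 elements.
The index is φ(293) / ord(190) = 292 / 292 = 1.

1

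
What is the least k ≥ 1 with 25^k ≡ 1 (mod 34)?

8

Since 25 ∈ (Z/34Z)^×, its order divides φ(34) = φ(2)·φ(17) = 1·16 = 16 = 2^4.
Divisors of 16: 1, 2, 4, 8, 16.
Check 25^d mod 34 for each divisor in increasing order:
25^1 ≡ 25 (mod 34)
25^2 ≡ 13 (mod 34)
25^4 ≡ 33 (mod 34)
25^8 ≡ 1 (mod 34) ✓
The smallest such exponent is 8, so the order of 25 is 8.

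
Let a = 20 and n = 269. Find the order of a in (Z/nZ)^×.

134

ord(20) | φ(269) = 269 − 1 = 268 = 2^2 · 67.
Divisors of 268: 1, 2, 4, 67, 134, 268.
Check 20^d mod 269 for each divisor in increasing order:
20^1 ≡ 20 (mod 269)
20^2 ≡ 131 (mod 269)
20^4 ≡ 214 (mod 269)
20^67 ≡ 268 (mod 269)
20^134 ≡ 1 (mod 269) ✓
The smallest such exponent is 134, so the order of 20 is 134.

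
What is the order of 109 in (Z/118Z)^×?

The order of 109 must divide φ(118) = φ(2)·φ(59) = 1·58 = 58 = 2 · 29.
Divisors of 58: 1, 2, 29, 58.
Test each divisor d:
109^1 ≡ 109 (mod 118)
109^2 ≡ 81 (mod 118)
109^29 ≡ 117 (mod 118)
109^58 ≡ 1 (mod 118) ✓
So ord_118(109) = 58.

58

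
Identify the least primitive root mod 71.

φ(71) = 71 − 1 = 70 = 2 · 5 · 7.
Test candidates g = 2, 3, … against the prime factors q ∈ {2, 5, 7} of φ(71): g is a generator iff g^(70/q) ≢ 1 for every such q.
g = 2: 2^35 ≡ 1 — hits 1, so not a primitive root.
g = 3: 3^35 ≡ 1 — hits 1, so not a primitive root.
g = 4: 4^35 ≡ 1 — hits 1, so not a primitive root.
g = 5: 5^35 ≡ 1 — hits 1, so not a primitive root.
g = 6: 6^35 ≡ 1 — hits 1, so not a primitive root.
g = 7: 7^35 ≡ 70; 7^14 ≡ 54; 7^10 ≡ 45 — none is 1, so 7 is a primitive root.
Hence the least primitive root of 71 is 7.

7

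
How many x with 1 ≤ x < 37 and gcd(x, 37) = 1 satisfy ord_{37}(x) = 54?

φ(37) = 37 − 1 = 36 = 2^2 · 3^2.
Since (Z/37Z)^× is cyclic of order 36, the number of elements of order d is φ(d) when d | 36 and 0 otherwise.
Here 36 is not a multiple of 54, so there are no elements of order 54.

0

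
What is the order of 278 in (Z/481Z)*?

ord(278) | φ(481) = φ(13·37) = (13−1)·(37−1) = 12·36 = 432 = 2^4 · 3^3.
Divisors of 432: 1, 2, 3, 4, 6, 8, 9, 12, 16, 18, 24, 27, 36, 48, 54, 72, 108, 144, 216, 432.
Check 278^d mod 481 for each divisor in increasing order:
278^1 ≡ 278 (mod 481)
278^2 ≡ 324 (mod 481)
278^3 ≡ 125 (mod 481)
278^4 ≡ 118 (mod 481)
278^6 ≡ 233 (mod 481)
278^8 ≡ 456 (mod 481)
278^9 ≡ 265 (mod 481)
278^12 ≡ 417 (mod 481)
278^16 ≡ 144 (mod 481)
278^18 ≡ 480 (mod 481)
278^24 ≡ 248 (mod 481)
278^27 ≡ 216 (mod 481)
278^36 ≡ 1 (mod 481) ✓
So ord_481(278) = 36.

36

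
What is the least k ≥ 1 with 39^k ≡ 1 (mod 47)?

ord(39) | φ(47) = 47 − 1 = 46 = 2 · 23.
Divisors of 46: 1, 2, 23, 46.
Check 39^d mod 47 for each divisor in increasing order:
39^1 ≡ 39 (mod 47)
39^2 ≡ 17 (mod 47)
39^23 ≡ 46 (mod 47)
39^46 ≡ 1 (mod 47) ✓
Hence ord(39) = 46.

46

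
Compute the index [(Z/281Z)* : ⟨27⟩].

1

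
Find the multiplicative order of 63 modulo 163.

162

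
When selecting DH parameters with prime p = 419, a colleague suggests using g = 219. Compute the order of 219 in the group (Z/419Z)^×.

209

ord(219) | φ(419) = 419 − 1 = 418 = 2 · 11 · 19.
Divisors of 418: 1, 2, 11, 19, 22, 38, 209, 418.
Test each divisor d:
219^1 ≡ 219 (mod 419)
219^2 ≡ 195 (mod 419)
219^11 ≡ 60 (mod 419)
219^19 ≡ 348 (mod 419)
219^22 ≡ 248 (mod 419)
219^38 ≡ 13 (mod 419)
219^209 ≡ 1 (mod 419) ✓
Therefore the multiplicative order of 219 modulo 419 is 209.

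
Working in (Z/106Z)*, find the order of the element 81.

13

The order of 81 must divide φ(106) = φ(2)·φ(53) = 1·52 = 52 = 2^2 · 13.
Divisors of 52: 1, 2, 4, 13, 26, 52.
Compute 81^d (mod 106) for the divisors d until we hit 1:
81^1 ≡ 81 (mod 106)
81^2 ≡ 95 (mod 106)
81^4 ≡ 15 (mod 106)
81^13 ≡ 1 (mod 106) ✓
Therefore the multiplicative order of 81 modulo 106 is 13.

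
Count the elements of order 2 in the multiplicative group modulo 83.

1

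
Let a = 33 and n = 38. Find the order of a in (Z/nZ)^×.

The order of 33 must divide φ(38) = φ(2)·φ(19) = 1·18 = 18 = 2 · 3^2.
Divisors of 18: 1, 2, 3, 6, 9, 18.
Test each divisor d:
33^1 ≡ 33 (mod 38)
33^2 ≡ 25 (mod 38)
33^3 ≡ 27 (mod 38)
33^6 ≡ 7 (mod 38)
33^9 ≡ 37 (mod 38)
33^18 ≡ 1 (mod 38) ✓
Hence ord(33) = 18.

18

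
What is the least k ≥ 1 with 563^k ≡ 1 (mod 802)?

ord(563) | φ(802) = φ(2)·φ(401) = 1·400 = 400 = 2^4 · 5^2.
Divisors of 400: 1, 2, 4, 5, 8, 10, 16, 20, 25, 40, 50, 80, 100, 200, 400.
Evaluate successive powers at the divisors of 400:
563^1 ≡ 563 (mod 802)
563^2 ≡ 179 (mod 802)
563^4 ≡ 763 (mod 802)
563^5 ≡ 499 (mod 802)
563^8 ≡ 719 (mod 802)
563^10 ≡ 381 (mod 802)
563^16 ≡ 473 (mod 802)
563^20 ≡ 801 (mod 802)
563^25 ≡ 303 (mod 802)
563^40 ≡ 1 (mod 802) ✓
Hence ord(563) = 40.

40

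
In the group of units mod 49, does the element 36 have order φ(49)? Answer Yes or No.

No

φ(49) = φ(7^2) = 7·(7−1) = 42 = 2 · 3 · 7.
It suffices to check that the order of 36 is not a proper divisor of 42: compute 36^(42/q) for q ∈ {2, 3, 7}.
36^21 ≡ 1 (mod 49)  [q = 2: ≡ 1 ✗]
36^14 ≡ 1 (mod 49)  [q = 3: ≡ 1 ✗]
36^6 ≡ 15 (mod 49)  [q = 7: ≢ 1 ✓]
36^21 ≡ 1 shows ord(36) | 21, strictly less than φ(49); not a primitive root.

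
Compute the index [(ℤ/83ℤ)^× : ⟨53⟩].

1

ord(53) | φ(83) = 83 − 1 = 82 = 2 · 41.
Divisors of 82: 1, 2, 41, 82.
Test each divisor d:
53^1 ≡ 53 (mod 83)
53^2 ≡ 70 (mod 83)
53^41 ≡ 82 (mod 83)
53^82 ≡ 1 (mod 83) ✓
So ord_83(53) = 82, hence |⟨53⟩| = 82.
Index = |(Z/83Z)^×| / |⟨53⟩| = 82 / 82 = 1.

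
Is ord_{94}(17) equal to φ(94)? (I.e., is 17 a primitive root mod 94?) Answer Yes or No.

φ(94) = φ(2)·φ(47) = 1·46 = 46 = 2 · 23.
It suffices to check that the order of 17 is not a proper divisor of 46: compute 17^(46/q) for q ∈ {2, 23}.
17^23 ≡ 1 (mod 94)  [q = 2: ≡ 1 ✗]
17^2 ≡ 7 (mod 94)  [q = 23: ≢ 1 ✓]
Since 17^23 ≡ 1, the order of 17 divides 23 < 46, so 17 is not a primitive root.

No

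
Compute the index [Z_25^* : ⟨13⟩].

1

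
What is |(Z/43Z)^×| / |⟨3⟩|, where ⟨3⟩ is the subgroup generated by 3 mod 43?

By Lagrange's theorem, ord_43(3) divides φ(43) = 43 − 1 = 42 = 2 · 3 · 7.
Divisors of 42: 1, 2, 3, 6, 7, 14, 21, 42.
Test each divisor d:
3^1 ≡ 3 (mod 43)
3^2 ≡ 9 (mod 43)
3^3 ≡ 27 (mod 43)
3^6 ≡ 41 (mod 43)
3^7 ≡ 37 (mod 43)
3^14 ≡ 36 (mod 43)
3^21 ≡ 42 (mod 43)
3^42 ≡ 1 (mod 43) ✓
So ord_43(3) = 42, hence |⟨3⟩| = 42.
The index is φ(43) / ord(3) = 42 / 42 = 1.

1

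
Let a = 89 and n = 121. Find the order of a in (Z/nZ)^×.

11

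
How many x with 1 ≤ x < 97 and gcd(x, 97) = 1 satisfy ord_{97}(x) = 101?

0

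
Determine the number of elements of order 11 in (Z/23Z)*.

10

φ(23) = 23 − 1 = 22 = 2 · 11.
Since (Z/23Z)^× is cyclic of order 22, the number of elements of order d is φ(d) when d | 22 and 0 otherwise.
11 | 22, and φ(11) = 11 − 1 = 10.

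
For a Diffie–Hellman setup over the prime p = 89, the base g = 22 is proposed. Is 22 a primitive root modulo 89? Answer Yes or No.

No

φ(89) = 89 − 1 = 88 = 2^3 · 11.
An element g generates (Z/89Z)^× iff g^(88/q) ≢ 1 (mod 89) for each prime q ∈ {2, 11}.
22^44 ≡ 1 (mod 89)  [q = 2: ≡ 1 ✗]
22^8 ≡ 64 (mod 89)  [q = 11: ≢ 1 ✓]
The check at q = 2 fails, so 22 generates a proper subgroup.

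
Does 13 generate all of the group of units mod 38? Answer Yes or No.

Yes

φ(38) = φ(2)·φ(19) = 1·18 = 18 = 2 · 3^2.
13 is a primitive root mod 38 iff 13^(φ(38)/q) ≢ 1 for every prime q | φ(38), i.e. q ∈ {2, 3}.
13^9 ≡ 37 (mod 38)  [q = 2: ≢ 1 ✓]
13^6 ≡ 11 (mod 38)  [q = 3: ≢ 1 ✓]
Every test exponent gives a nontrivial residue, hence 13 generates the full group.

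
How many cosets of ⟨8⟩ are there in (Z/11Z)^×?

Since 8 ∈ (Z/11Z)^×, its order divides φ(11) = 11 − 1 = 10 = 2 · 5.
Divisors of 10: 1, 2, 5, 10.
Check 8^d mod 11 for each divisor in increasing order:
8^1 ≡ 8 (mod 11)
8^2 ≡ 9 (mod 11)
8^5 ≡ 10 (mod 11)
8^10 ≡ 1 (mod 11) ✓
Thus |⟨8⟩| = ord(8) = 10.
[(Z/11Z)^× : ⟨8⟩] = 10/10 = 1.

1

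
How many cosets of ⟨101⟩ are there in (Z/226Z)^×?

ord(101) | φ(226) = φ(2)·φ(113) = 1·112 = 112 = 2^4 · 7.
Divisors of 112: 1, 2, 4, 7, 8, 14, 16, 28, 56, 112.
Evaluate successive powers at the divisors of 112:
101^1 ≡ 101 (mod 226)
101^2 ≡ 31 (mod 226)
101^4 ≡ 57 (mod 226)
101^7 ≡ 153 (mod 226)
101^8 ≡ 85 (mod 226)
101^14 ≡ 131 (mod 226)
101^16 ≡ 219 (mod 226)
101^28 ≡ 211 (mod 226)
101^56 ≡ 225 (mod 226)
101^112 ≡ 1 (mod 226) ✓
Thus |⟨101⟩| = ord(101) = 112.
Index = |(Z/226Z)^×| / |⟨101⟩| = 112 / 112 = 1.

1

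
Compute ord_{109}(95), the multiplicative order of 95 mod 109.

By Lagrange's theorem, ord_109(95) divides φ(109) = 109 − 1 = 108 = 2^2 · 3^3.
Divisors of 108: 1, 2, 3, 4, 6, 9, 12, 18, 27, 36, 54, 108.
Evaluate successive powers at the divisors of 108:
95^1 ≡ 95 (mod 109)
95^2 ≡ 87 (mod 109)
95^3 ≡ 90 (mod 109)
95^4 ≡ 48 (mod 109)
95^6 ≡ 34 (mod 109)
95^9 ≡ 8 (mod 109)
95^12 ≡ 66 (mod 109)
95^18 ≡ 64 (mod 109)
95^27 ≡ 76 (mod 109)
95^36 ≡ 63 (mod 109)
95^54 ≡ 108 (mod 109)
95^108 ≡ 1 (mod 109) ✓
So ord_109(95) = 108.

108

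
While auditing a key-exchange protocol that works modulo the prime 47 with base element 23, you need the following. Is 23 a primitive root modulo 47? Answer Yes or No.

Yes

φ(47) = 47 − 1 = 46 = 2 · 23.
Test 23^(46/q) mod 47 for each prime factor q of 46:
23^23 ≡ 46 (mod 47)  [q = 2: ≢ 1 ✓]
23^2 ≡ 12 (mod 47)  [q = 23: ≢ 1 ✓]
All checks pass, so 23 has order 46 and is a primitive root modulo 47.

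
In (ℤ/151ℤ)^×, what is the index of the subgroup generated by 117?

ord(117) | φ(151) = 151 − 1 = 150 = 2 · 3 · 5^2.
Divisors of 150: 1, 2, 3, 5, 6, 10, 15, 25, 30, 50, 75, 150.
Check 117^d mod 151 for each divisor in increasing order:
117^1 ≡ 117 (mod 151)
117^2 ≡ 99 (mod 151)
117^3 ≡ 107 (mod 151)
117^5 ≡ 23 (mod 151)
117^6 ≡ 124 (mod 151)
117^10 ≡ 76 (mod 151)
117^15 ≡ 87 (mod 151)
117^25 ≡ 119 (mod 151)
117^30 ≡ 19 (mod 151)
117^50 ≡ 118 (mod 151)
117^75 ≡ 150 (mod 151)
117^150 ≡ 1 (mod 151) ✓
Thus |⟨117⟩| = ord(117) = 150.
[(Z/151Z)^× : ⟨117⟩] = 150/150 = 1.

1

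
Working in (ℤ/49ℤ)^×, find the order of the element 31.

ord(31) | φ(49) = φ(7^2) = 7·(7−1) = 42 = 2 · 3 · 7.
Divisors of 42: 1, 2, 3, 6, 7, 14, 21, 42.
Test each divisor d:
31^1 ≡ 31 (mod 49)
31^2 ≡ 30 (mod 49)
31^3 ≡ 48 (mod 49)
31^6 ≡ 1 (mod 49) ✓
Therefore the multiplicative order of 31 modulo 49 is 6.

6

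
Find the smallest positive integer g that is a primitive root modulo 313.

φ(313) = 313 − 1 = 312 = 2^3 · 3 · 13.
Test candidates g = 2, 3, … against the prime factors q ∈ {2, 3, 13} of φ(313): g is a generator iff g^(312/q) ≢ 1 for every such q.
g = 2: 2^156 ≡ 1 — hits 1, so not a primitive root.
g = 3: 3^156 ≡ 1 — hits 1, so not a primitive root.
g = 4: 4^156 ≡ 1 — hits 1, so not a primitive root.
g = 5: 5^156 ≡ 312; 5^104 ≡ 1 — hits 1, so not a primitive root.
g = 6: 6^156 ≡ 1 — hits 1, so not a primitive root.
g = 7: 7^156 ≡ 312; 7^104 ≡ 1 — hits 1, so not a primitive root.
g = 8: 8^156 ≡ 1 — hits 1, so not a primitive root.
g = 9: 9^156 ≡ 1 — hits 1, so not a primitive root.
g = 10: 10^156 ≡ 312; 10^104 ≡ 214; 10^24 ≡ 103 — none is 1, so 10 is a primitive root.
Hence the least primitive root of 313 is 10.

10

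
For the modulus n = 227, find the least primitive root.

φ(227) = 227 − 1 = 226 = 2 · 113.
Test candidates g = 2, 3, … against the prime factors q ∈ {2, 113} of φ(227): g is a generator iff g^(226/q) ≢ 1 for every such q.
g = 2: 2^113 ≡ 226; 2^2 ≡ 4 — none is 1, so 2 is a primitive root.
So 2 is the smallest generator of (Z/227Z)^×.

2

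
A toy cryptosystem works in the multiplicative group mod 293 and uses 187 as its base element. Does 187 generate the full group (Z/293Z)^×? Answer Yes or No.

Yes

φ(293) = 293 − 1 = 292 = 2^2 · 73.
Test 187^(292/q) mod 293 for each prime factor q of 292:
187^146 ≡ 292 (mod 293)  [q = 2: ≢ 1 ✓]
187^4 ≡ 149 (mod 293)  [q = 73: ≢ 1 ✓]
None equal 1, so ord_293(187) = 292: 187 is a primitive root.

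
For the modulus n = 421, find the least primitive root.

φ(421) = 421 − 1 = 420 = 2^2 · 3 · 5 · 7.
g is a primitive root iff g^(420/q) ≢ 1 (mod 421) for each prime q ∈ {2, 3, 5, 7}.
g = 2: 2^210 ≡ 420; 2^140 ≡ 400; 2^84 ≡ 279; 2^60 ≡ 370 — none is 1, so 2 is a primitive root.
So 2 is the smallest generator of (Z/421Z)^×.

2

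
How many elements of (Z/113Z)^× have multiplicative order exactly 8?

φ(113) = 113 − 1 = 112 = 2^4 · 7.
Since (Z/113Z)^× is cyclic of order 112, the number of elements of order d is φ(d) when d | 112 and 0 otherwise.
8 = 2^3 divides 112, and φ(8) = 4.

4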